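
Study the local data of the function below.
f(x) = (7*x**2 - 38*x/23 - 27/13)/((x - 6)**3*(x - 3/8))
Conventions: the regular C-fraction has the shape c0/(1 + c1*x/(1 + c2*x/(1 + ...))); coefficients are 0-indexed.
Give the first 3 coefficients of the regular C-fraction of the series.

The regular C-fraction coefficients are [-1/39, -4921/1242, 12246259/6111882].

Taylor coefficients (expand at 0): a_0 = -1/39, a_1 = -4921/48438, a_2 = -28913/145314.
c0 = a_0 = -1/39. Peel one level at a time: if S = 1 + c*x/S' with S'(0) = 1, then c is the x-coefficient of S and S' = c*x/(S - 1).
S_1 = c0/f = 1 + (-4921/1242)*x + (12246259/1542564)*x^2 + ...; c1 = -4921/1242.
S_2 = c1*x/(S_1 - 1) = 1 + (12246259/6111882)*x + ...; c2 = 12246259/6111882.


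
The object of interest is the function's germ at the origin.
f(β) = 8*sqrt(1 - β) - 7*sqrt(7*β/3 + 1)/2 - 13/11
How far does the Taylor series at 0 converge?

The radius of convergence is 3/7.

Branch term (8)*sqrt(1 - β/(1)): its argument vanishes at β = 1, a square-root branch point, modulus 1.
Branch term (-7/2)*sqrt(1 - β/(-3/7)): its argument vanishes at β = -3/7, a square-root branch point, modulus 3/7.
The radius of convergence is the smallest modulus among the singular points: 3/7.


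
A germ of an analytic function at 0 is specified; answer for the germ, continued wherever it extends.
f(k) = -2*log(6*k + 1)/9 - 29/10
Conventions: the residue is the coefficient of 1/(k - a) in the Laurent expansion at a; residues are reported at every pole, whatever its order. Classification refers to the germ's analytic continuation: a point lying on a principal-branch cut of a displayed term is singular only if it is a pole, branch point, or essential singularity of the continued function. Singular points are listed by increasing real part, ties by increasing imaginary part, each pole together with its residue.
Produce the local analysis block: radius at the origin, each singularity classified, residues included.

Branch term (-2/9)*log(1 - k/(-1/6)): its argument vanishes at k = -1/6, a logarithmic branch point, modulus 1/6.
The radius of convergence is the smallest modulus among the singular points: 1/6.

Radius of convergence at 0: 1/6.
At -1/6: a logarithmic branch point.


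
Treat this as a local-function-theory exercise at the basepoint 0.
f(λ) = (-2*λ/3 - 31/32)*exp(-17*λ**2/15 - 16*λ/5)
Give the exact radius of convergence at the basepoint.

The radius of convergence is infinite.

The factor exp(-17*λ**2/15 - 16*λ/5) is entire and contributes no finite singular point.
The polynomial part has no poles.
No finite singular points: the Taylor series at 0 converges everywhere.


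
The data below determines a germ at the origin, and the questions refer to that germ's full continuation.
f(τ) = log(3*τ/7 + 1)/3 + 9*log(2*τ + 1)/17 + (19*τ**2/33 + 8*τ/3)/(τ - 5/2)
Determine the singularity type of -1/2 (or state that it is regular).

The point is a logarithmic branch point.

The term (9/17)*log(1 - τ/(-1/2)) has argument 1 - -1/2/(-1/2) = 0 at -1/2: a logarithmic (infinitely-sheeted) branch point; the remaining terms are analytic or single-valued there.


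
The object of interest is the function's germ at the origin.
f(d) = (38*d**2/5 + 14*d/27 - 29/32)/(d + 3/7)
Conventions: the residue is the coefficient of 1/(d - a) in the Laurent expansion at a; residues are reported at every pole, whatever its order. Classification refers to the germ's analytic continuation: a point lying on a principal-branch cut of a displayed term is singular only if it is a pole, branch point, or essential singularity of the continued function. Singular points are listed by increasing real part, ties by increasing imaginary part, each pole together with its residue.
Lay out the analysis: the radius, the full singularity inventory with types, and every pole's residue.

Denominator factor (d + 3/7): pole of order 1 at -3/7, modulus 3/7.
The radius of convergence is the smallest modulus among the singular points: 3/7.
At the order-1 pole -3/7 set g(d) = (d - (-3/7))*f(d) = 38*d**2/5 + 14*d/27 - 29/32.
Simple pole: residue = g(a) at a = -3/7, which is 18871/70560.

Radius of convergence at 0: 3/7.
At -3/7: a pole of order 1; residue 18871/70560.


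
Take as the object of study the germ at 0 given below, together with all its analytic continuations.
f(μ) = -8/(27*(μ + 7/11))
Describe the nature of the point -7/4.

The point is a regular point.

Denominator factors: μ + 7/11 = -49/44 at μ = -7/4 — none vanishes.
So the germ continues analytically to -7/4.


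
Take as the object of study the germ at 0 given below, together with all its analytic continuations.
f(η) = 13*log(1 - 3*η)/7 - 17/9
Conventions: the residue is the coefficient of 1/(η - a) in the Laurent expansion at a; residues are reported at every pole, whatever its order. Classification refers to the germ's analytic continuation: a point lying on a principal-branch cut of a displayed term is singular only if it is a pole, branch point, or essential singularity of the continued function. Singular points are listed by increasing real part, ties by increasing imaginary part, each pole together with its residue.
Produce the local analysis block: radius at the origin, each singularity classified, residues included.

Branch term (13/7)*log(1 - η/(1/3)): its argument vanishes at η = 1/3, a logarithmic branch point, modulus 1/3.
The radius of convergence is the smallest modulus among the singular points: 1/3.

Radius of convergence at 0: 1/3.
At 1/3: a logarithmic branch point.


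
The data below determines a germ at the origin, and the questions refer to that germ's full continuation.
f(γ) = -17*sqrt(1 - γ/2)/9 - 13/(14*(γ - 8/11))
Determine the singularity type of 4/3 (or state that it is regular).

The point is a regular point.

Denominator factors: γ - 8/11 = 20/33 at γ = 4/3 — none vanishes.
Branch term sqrt(1 - γ/(2)): argument at 4/3 is 1/3, nonzero, so 4/3 is not its branch point (a point on a principal cut is still regular for the continued germ).
So the germ continues analytically to 4/3.


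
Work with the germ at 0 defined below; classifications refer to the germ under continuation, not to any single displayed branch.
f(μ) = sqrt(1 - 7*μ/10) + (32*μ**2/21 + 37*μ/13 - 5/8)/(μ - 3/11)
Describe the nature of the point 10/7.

The term (1)*sqrt(1 - μ/(10/7)) has argument 1 - 10/7/(10/7) = 0 at 10/7: a square-root (algebraic, two-sheeted) branch point; the remaining terms are analytic or single-valued there.

The point is an algebraic (square-root) branch point.


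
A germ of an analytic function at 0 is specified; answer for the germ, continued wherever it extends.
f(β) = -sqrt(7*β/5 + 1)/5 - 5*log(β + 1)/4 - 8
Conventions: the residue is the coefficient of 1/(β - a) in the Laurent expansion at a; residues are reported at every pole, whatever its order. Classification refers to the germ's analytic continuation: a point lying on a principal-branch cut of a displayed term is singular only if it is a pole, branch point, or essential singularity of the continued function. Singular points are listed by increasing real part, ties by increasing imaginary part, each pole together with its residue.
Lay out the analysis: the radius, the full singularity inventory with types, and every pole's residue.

Branch term (-1/5)*sqrt(1 - β/(-5/7)): its argument vanishes at β = -5/7, a square-root branch point, modulus 5/7.
Branch term (-5/4)*log(1 - β/(-1)): its argument vanishes at β = -1, a logarithmic branch point, modulus 1.
The radius of convergence is the smallest modulus among the singular points: 5/7.
List the singular points by increasing real part (a conjugate pair: the negative imaginary part first).

Radius of convergence at 0: 5/7.
At -1: a logarithmic branch point.
At -5/7: an algebraic (square-root) branch point.


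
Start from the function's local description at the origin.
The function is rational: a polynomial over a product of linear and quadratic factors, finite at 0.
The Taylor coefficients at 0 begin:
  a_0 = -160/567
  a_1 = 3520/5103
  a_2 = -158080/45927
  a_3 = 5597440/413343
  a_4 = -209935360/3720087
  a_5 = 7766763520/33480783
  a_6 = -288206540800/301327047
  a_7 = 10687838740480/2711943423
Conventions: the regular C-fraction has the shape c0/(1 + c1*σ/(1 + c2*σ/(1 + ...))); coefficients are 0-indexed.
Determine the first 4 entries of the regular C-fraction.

Taylor coefficients (read off): a_0 = -160/567, a_1 = 3520/5103, a_2 = -158080/45927, a_3 = 5597440/413343.
c0 = a_0 = -160/567. Peel one level at a time: if S = 1 + c*σ/S' with S'(0) = 1, then c is the σ-coefficient of S and S' = c*σ/(S - 1).
S_1 = c0/f = 1 + (22/9)*σ + (-56/9)*σ^2 + ...; c1 = 22/9.
S_2 = c1*σ/(S_1 - 1) = 1 + (28/11)*σ + (1912/363)*σ^2 + ...; c2 = 28/11.
S_3 = c2*σ/(S_2 - 1) = 1 + (-478/231)*σ + ...; c3 = -478/231.

The regular C-fraction coefficients are [-160/567, 22/9, 28/11, -478/231].


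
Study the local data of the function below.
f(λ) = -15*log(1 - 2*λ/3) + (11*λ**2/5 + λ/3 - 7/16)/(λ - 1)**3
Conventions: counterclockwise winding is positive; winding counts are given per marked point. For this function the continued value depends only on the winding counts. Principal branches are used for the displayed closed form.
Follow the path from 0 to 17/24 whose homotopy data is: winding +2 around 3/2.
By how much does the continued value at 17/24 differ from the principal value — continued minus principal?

The rational part is single-valued and drops out of the difference; each branch term changes only by its own monodromy.
(-15)*log(1 - λ/(3/2)): each positive loop around 3/2 adds 2*pi*i to the log, so winding +2 contributes (-15)*(2)*2*pi*i = -(60)*pi*i.
Summing the contributions at λ = 17/24 gives -(60)*pi*i.

Continued minus principal equals -(60)*pi*i.


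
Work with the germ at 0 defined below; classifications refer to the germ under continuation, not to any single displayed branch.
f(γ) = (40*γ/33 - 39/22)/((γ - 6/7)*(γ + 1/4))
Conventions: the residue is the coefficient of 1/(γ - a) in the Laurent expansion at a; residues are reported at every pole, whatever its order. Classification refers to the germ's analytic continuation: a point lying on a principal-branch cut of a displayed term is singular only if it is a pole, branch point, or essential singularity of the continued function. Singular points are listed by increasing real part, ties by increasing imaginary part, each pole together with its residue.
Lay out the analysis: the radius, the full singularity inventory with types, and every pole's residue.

Radius of convergence at 0: 1/4.
At -1/4: a pole of order 1; residue 1918/1023.
At 6/7: a pole of order 1; residue -226/341.

Denominator factor (γ - 6/7): pole of order 1 at 6/7, modulus 6/7.
Denominator factor (γ + 1/4): pole of order 1 at -1/4, modulus 1/4.
The radius of convergence is the smallest modulus among the singular points: 1/4.
At the order-1 pole -1/4 set g(γ) = (γ - (-1/4))*f(γ) = (40*γ/33 - 39/22)/(γ - 6/7).
Simple pole: residue = g(a) at a = -1/4, which is 1918/1023.
At the order-1 pole 6/7 set g(γ) = (γ - (6/7))*f(γ) = (40*γ/33 - 39/22)/(γ + 1/4).
Simple pole: residue = g(a) at a = 6/7, which is -226/341.
List the singular points by increasing real part (a conjugate pair: the negative imaginary part first).


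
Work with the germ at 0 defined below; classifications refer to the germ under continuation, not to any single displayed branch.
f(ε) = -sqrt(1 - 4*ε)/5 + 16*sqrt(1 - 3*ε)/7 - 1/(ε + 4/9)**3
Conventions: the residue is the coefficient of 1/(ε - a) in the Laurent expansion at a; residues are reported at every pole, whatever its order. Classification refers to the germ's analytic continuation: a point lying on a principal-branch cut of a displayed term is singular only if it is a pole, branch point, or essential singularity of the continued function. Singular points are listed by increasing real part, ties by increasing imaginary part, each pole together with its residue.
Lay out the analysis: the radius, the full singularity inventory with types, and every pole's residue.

Denominator factor (ε + 4/9)^3: pole of order 3 at -4/9, modulus 4/9.
Branch term (16/7)*sqrt(1 - ε/(1/3)): its argument vanishes at ε = 1/3, a square-root branch point, modulus 1/3.
Branch term (-1/5)*sqrt(1 - ε/(1/4)): its argument vanishes at ε = 1/4, a square-root branch point, modulus 1/4.
The radius of convergence is the smallest modulus among the singular points: 1/4.
The branch terms are analytic at -4/9 and contribute nothing to the residue; only the rational part matters.
At the order-3 pole -4/9 set g(ε) = (ε - (-4/9))^3*(rational part) = -1.
Order-3 pole: residue = g''(a)/2; g''(-4/9) = 0, so the residue is 0.
List the singular points by increasing real part (a conjugate pair: the negative imaginary part first).

Radius of convergence at 0: 1/4.
At -4/9: a pole of order 3; residue 0.
At 1/4: an algebraic (square-root) branch point.
At 1/3: an algebraic (square-root) branch point.


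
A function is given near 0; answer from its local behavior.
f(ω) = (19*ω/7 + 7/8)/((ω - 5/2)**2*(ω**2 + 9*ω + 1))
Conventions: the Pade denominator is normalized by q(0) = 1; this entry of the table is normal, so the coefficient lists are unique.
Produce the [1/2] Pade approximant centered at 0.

The Pade approximant has numerator coefficients [7/50, 100637308/229563425]; denominator coefficients [1, 53975511/6558955, -193184361/32794775].

Taylor coefficients needed (expand at 0): a_0 = 7/50, a_1 = -1249/1750, a_2 = 29304/4375, a_3 = -2595447/43750.
Write the denominator as Q(ω) = 1 + q1*ω + q2*ω^2. Requiring Q*f - P = O(ω^4) with deg P <= 1 kills the coefficients of ω^2..ω^3 in Q*f:
  ω^2: a_2 + q1*a_1 + q2*a_0 = 0, i.e. 29304/4375 + (-1249/1750)*q1 + (7/50)*q2 = 0.
  ω^3: a_3 + q1*a_2 + q2*a_1 = 0, i.e. -2595447/43750 + (29304/4375)*q1 + (-1249/1750)*q2 = 0.
Solving this linear system: q1 = 53975511/6558955, q2 = -193184361/32794775.
The numerator is Q*f truncated at degree 1: P0 = a_0 = 7/50; P1 = a_1 + q1*a_0 = 100637308/229563425.


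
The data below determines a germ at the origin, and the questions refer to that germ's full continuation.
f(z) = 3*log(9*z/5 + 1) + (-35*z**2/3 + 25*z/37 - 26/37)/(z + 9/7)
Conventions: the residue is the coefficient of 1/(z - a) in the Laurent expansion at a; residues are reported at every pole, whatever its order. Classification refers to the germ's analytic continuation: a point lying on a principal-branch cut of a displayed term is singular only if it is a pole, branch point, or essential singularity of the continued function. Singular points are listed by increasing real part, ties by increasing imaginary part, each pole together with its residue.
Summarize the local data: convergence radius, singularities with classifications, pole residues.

Denominator factor (z + 9/7): pole of order 1 at -9/7, modulus 9/7.
Branch term (3)*log(1 - z/(-5/9)): its argument vanishes at z = -5/9, a logarithmic branch point, modulus 5/9.
The radius of convergence is the smallest modulus among the singular points: 5/9.
The branch term is analytic at -9/7 and contributes nothing to the residue; only the rational part matters.
At the order-1 pole -9/7 set g(z) = (z - (-9/7))*(rational part) = -35*z**2/3 + 25*z/37 - 26/37.
Simple pole: residue = g(a) at a = -9/7, which is -146/7.
List the singular points by increasing real part (a conjugate pair: the negative imaginary part first).

Radius of convergence at 0: 5/9.
At -9/7: a pole of order 1; residue -146/7.
At -5/9: a logarithmic branch point.


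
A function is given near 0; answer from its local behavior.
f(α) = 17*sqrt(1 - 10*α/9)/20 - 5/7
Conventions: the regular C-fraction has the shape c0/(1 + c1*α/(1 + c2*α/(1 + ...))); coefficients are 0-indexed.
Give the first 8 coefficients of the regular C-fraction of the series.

Taylor coefficients (expand at 0): a_0 = 19/140, a_1 = -17/36, a_2 = -85/648, a_3 = -425/5832, a_4 = -10625/209952, a_5 = -74375/1889568, a_6 = -371875/11337408, a_7 = -2921875/102036672.
c0 = a_0 = 19/140. Peel one level at a time: if S = 1 + c*α/S' with S'(0) = 1, then c is the α-coefficient of S and S' = c*α/(S - 1).
S_1 = c0/f = 1 + (595/171)*α + (764575/58482)*α^2 + ...; c1 = 595/171.
S_2 = c1*α/(S_1 - 1) = 1 + (-1285/342)*α + (-25/324)*α^2 + ...; c2 = -1285/342.
S_3 = c2*α/(S_2 - 1) = 1 + (-95/4626)*α + (-26125/2377764)*α^2 + ...; c3 = -95/4626.
S_4 = c3*α/(S_3 - 1) = 1 + (-275/514)*α + (-25/324)*α^2 + ...; c4 = -275/514.
S_5 = c4*α/(S_4 - 1) = 1 + (-257/1782)*α + (-188381/3175524)*α^2 + ...; c5 = -257/1782.
S_6 = c5*α/(S_5 - 1) = 1 + (-733/1782)*α + (-25/324)*α^2 + ...; c6 = -733/1782.
S_7 = c6*α/(S_6 - 1) = 1 + (-275/1466)*α + ...; c7 = -275/1466.

The regular C-fraction coefficients are [19/140, 595/171, -1285/342, -95/4626, -275/514, -257/1782, -733/1782, -275/1466].


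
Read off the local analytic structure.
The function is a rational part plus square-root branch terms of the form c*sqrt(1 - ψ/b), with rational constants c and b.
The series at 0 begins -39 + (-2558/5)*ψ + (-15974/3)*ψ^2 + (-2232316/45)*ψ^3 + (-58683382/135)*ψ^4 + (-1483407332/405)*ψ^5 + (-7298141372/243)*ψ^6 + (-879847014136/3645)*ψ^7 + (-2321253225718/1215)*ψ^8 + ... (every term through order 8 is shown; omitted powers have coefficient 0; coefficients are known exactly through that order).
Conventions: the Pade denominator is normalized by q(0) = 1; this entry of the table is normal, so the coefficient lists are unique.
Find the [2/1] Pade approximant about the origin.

Taylor coefficients needed (read off): a_0 = -39, a_1 = -2558/5, a_2 = -15974/3, a_3 = -2232316/45.
Write the denominator as Q(ψ) = 1 + q1*ψ. Requiring Q*f - P = O(ψ^4) with deg P <= 2 kills the coefficients of ψ^3..ψ^3 in Q*f:
  ψ^3: a_3 + q1*a_2 = 0, i.e. -2232316/45 + (-15974/3)*q1 = 0.
Solving this linear system: q1 = -1116158/119805.
The numerator is Q*f truncated at degree 2: P0 = a_0 = -39; P1 = a_1 + q1*a_0 = -5920692/39935; P2 = a_2 + q1*a_1 = -334476286/599025.

The Pade approximant has numerator coefficients [-39, -5920692/39935, -334476286/599025]; denominator coefficients [1, -1116158/119805].


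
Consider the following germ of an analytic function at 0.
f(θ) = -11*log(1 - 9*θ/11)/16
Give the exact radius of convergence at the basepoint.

Branch term (-11/16)*log(1 - θ/(11/9)): its argument vanishes at θ = 11/9, a logarithmic branch point, modulus 11/9.
The radius of convergence is the smallest modulus among the singular points: 11/9.

The radius of convergence is 11/9.


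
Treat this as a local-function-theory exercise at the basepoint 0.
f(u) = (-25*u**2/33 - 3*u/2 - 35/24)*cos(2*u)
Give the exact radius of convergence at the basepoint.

The radius of convergence is infinite.

The factor cos(2*u) is entire and contributes no finite singular point.
The polynomial part has no poles.
No finite singular points: the Taylor series at 0 converges everywhere.


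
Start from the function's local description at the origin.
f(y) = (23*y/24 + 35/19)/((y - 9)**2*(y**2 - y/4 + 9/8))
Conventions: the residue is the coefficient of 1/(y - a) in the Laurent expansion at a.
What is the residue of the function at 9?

The residue is -1871/109269.

At the order-2 pole 9 set g(y) = (y - (9))^2*f(y) = (23*y/24 + 35/19)/(y**2 - y/4 + 9/8).
Order-2 pole: residue = g'(a); g'(9) = -1871/109269, so the residue is -1871/109269.


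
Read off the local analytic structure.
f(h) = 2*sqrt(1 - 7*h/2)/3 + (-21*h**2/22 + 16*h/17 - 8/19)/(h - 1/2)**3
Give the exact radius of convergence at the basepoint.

Denominator factor (h - 1/2)^3: pole of order 3 at 1/2, modulus 1/2.
Branch term (2/3)*sqrt(1 - h/(2/7)): its argument vanishes at h = 2/7, a square-root branch point, modulus 2/7.
The radius of convergence is the smallest modulus among the singular points: 2/7.

The radius of convergence is 2/7.


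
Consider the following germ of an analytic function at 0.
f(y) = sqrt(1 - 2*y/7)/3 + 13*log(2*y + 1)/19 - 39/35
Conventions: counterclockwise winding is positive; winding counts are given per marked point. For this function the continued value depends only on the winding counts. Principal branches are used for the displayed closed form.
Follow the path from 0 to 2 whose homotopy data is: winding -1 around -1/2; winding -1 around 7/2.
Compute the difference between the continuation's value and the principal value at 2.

Continued minus principal equals (-(2/21)*sqrt(21)) - ((26/19)*pi)*i.

The rational part is single-valued and drops out of the difference; each branch term changes only by its own monodromy.
(13/19)*log(1 - y/(-1/2)): each positive loop around -1/2 adds 2*pi*i to the log, so winding -1 contributes (13/19)*(-1)*2*pi*i = -(26/19)*pi*i.
(1/3)*sqrt(1 - y/(7/2)): winding -1 is odd, the square root flips sign, contributing -2*(1/3)*sqrt(1 - (2)/(7/2)) = -2*(1/3)*sqrt(3/7) = -(2/21)*sqrt(21).
Summing the contributions at y = 2 gives (-(2/21)*sqrt(21)) - ((26/19)*pi)*i.


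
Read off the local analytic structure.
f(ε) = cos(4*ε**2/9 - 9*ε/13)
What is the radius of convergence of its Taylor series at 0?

The radius of convergence is infinite.

The factor cos(4*ε**2/9 - 9*ε/13) is entire and contributes no finite singular point.
The polynomial part has no poles.
No finite singular points: the Taylor series at 0 converges everywhere.


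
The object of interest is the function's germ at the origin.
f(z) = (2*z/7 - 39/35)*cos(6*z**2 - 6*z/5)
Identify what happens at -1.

The point is a regular point.

There is no denominator, hence no pole anywhere.
The factor cos(6*z**2 - 6*z/5) is entire.
So the germ continues analytically to -1.


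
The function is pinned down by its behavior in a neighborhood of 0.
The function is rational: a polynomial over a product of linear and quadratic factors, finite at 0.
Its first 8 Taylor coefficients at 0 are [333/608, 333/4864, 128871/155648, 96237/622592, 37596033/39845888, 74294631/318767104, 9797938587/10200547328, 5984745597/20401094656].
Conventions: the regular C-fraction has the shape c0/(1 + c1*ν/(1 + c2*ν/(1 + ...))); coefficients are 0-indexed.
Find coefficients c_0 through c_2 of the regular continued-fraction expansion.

Taylor coefficients (read off): a_0 = 333/608, a_1 = 333/4864, a_2 = 128871/155648.
c0 = a_0 = 333/608. Peel one level at a time: if S = 1 + c*ν/S' with S'(0) = 1, then c is the ν-coefficient of S and S' = c*ν/(S - 1).
S_1 = c0/f = 1 + (-1/8)*ν + (-383/256)*ν^2 + ...; c1 = -1/8.
S_2 = c1*ν/(S_1 - 1) = 1 + (-383/32)*ν + ...; c2 = -383/32.

The regular C-fraction coefficients are [333/608, -1/8, -383/32].


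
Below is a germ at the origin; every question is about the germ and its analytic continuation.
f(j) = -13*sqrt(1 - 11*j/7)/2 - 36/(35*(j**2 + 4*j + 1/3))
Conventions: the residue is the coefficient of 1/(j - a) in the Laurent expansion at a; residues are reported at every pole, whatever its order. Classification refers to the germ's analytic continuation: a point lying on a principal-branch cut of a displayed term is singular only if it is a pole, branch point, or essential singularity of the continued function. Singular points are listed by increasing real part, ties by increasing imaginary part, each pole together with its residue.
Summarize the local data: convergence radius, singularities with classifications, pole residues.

Radius of convergence at 0: 2 - (1/3)*sqrt(33).
At -2 - (1/3)*sqrt(33): a pole of order 1; residue (18/385)*sqrt(33).
At -2 + (1/3)*sqrt(33): a pole of order 1; residue -(18/385)*sqrt(33).
At 7/11: an algebraic (square-root) branch point.

Denominator factor (j**2 + 4*j + 1/3): discriminant 44/3, real irrational roots -2 + (1/3)*sqrt(33) and -2 - (1/3)*sqrt(33); poles of order 1, moduli 2 - (1/3)*sqrt(33) and 2 + (1/3)*sqrt(33).
Branch term (-13/2)*sqrt(1 - j/(7/11)): its argument vanishes at j = 7/11, a square-root branch point, modulus 7/11.
The radius of convergence is the smallest modulus among the singular points: 2 - (1/3)*sqrt(33).
The branch term is analytic at -2 - (1/3)*sqrt(33) and contributes nothing to the residue; only the rational part matters.
The factor j**2 + 4*j + 1/3 splits as (j - a)(j - a') with a = -2 - (1/3)*sqrt(33), a' = -2 + (1/3)*sqrt(33). At the order-1 pole a set g(j) = (j - a)*(rational part) = [-36/35] / (j - a').
Simple pole: residue = g(a) at a = -2 - (1/3)*sqrt(33), which is (18/385)*sqrt(33).
The branch term is analytic at -2 + (1/3)*sqrt(33) and contributes nothing to the residue; only the rational part matters.
The factor j**2 + 4*j + 1/3 splits as (j - a)(j - a') with a = -2 + (1/3)*sqrt(33), a' = -2 - (1/3)*sqrt(33). At the order-1 pole a set g(j) = (j - a)*(rational part) = [-36/35] / (j - a').
Simple pole: residue = g(a) at a = -2 + (1/3)*sqrt(33), which is -(18/385)*sqrt(33).
List the singular points by increasing real part (a conjugate pair: the negative imaginary part first).


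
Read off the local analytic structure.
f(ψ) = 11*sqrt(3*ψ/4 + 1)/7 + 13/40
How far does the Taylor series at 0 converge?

Branch term (11/7)*sqrt(1 - ψ/(-4/3)): its argument vanishes at ψ = -4/3, a square-root branch point, modulus 4/3.
The radius of convergence is the smallest modulus among the singular points: 4/3.

The radius of convergence is 4/3.


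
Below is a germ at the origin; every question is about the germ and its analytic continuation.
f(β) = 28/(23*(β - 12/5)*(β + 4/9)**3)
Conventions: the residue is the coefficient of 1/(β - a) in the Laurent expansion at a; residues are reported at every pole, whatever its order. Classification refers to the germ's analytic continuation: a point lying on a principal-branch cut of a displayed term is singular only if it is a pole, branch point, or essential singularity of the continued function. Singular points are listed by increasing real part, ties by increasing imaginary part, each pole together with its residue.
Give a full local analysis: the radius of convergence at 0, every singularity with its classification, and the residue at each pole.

Radius of convergence at 0: 4/9.
At -4/9: a pole of order 3; residue -637875/12058624.
At 12/5: a pole of order 1; residue 637875/12058624.

Denominator factor (β + 4/9)^3: pole of order 3 at -4/9, modulus 4/9.
Denominator factor (β - 12/5): pole of order 1 at 12/5, modulus 12/5.
The radius of convergence is the smallest modulus among the singular points: 4/9.
At the order-3 pole -4/9 set g(β) = (β - (-4/9))^3*f(β) = 28/(23*(β - 12/5)).
Order-3 pole: residue = g''(a)/2; g''(-4/9) = -637875/6029312, so the residue is -637875/12058624.
At the order-1 pole 12/5 set g(β) = (β - (12/5))*f(β) = 28/(23*(β + 4/9)**3).
Simple pole: residue = g(a) at a = 12/5, which is 637875/12058624.
List the singular points by increasing real part (a conjugate pair: the negative imaginary part first).


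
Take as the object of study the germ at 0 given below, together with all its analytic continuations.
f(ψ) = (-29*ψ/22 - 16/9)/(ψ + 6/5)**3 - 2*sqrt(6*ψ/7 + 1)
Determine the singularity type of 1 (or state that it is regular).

Denominator factors: ψ + 6/5 = 11/5 at ψ = 1 — none vanishes.
Branch term sqrt(1 - ψ/(-7/6)): argument at 1 is 13/7, nonzero, so 1 is not its branch point (a point on a principal cut is still regular for the continued germ).
So the germ continues analytically to 1.

The point is a regular point.


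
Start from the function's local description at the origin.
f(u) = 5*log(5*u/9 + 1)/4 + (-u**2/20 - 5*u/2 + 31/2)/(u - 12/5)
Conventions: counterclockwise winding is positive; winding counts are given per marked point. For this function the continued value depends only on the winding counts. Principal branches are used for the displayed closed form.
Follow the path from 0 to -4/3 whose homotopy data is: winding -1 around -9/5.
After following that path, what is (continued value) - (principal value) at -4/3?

The rational part is single-valued and drops out of the difference; each branch term changes only by its own monodromy.
(5/4)*log(1 - u/(-9/5)): each positive loop around -9/5 adds 2*pi*i to the log, so winding -1 contributes (5/4)*(-1)*2*pi*i = -(5/2)*pi*i.
Summing the contributions at u = -4/3 gives -(5/2)*pi*i.

Continued minus principal equals -(5/2)*pi*i.


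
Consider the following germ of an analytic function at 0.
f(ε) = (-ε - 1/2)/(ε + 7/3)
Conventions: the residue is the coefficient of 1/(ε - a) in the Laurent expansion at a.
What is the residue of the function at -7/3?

At the order-1 pole -7/3 set g(ε) = (ε - (-7/3))*f(ε) = -ε - 1/2.
Simple pole: residue = g(a) at a = -7/3, which is 11/6.

The residue is 11/6.


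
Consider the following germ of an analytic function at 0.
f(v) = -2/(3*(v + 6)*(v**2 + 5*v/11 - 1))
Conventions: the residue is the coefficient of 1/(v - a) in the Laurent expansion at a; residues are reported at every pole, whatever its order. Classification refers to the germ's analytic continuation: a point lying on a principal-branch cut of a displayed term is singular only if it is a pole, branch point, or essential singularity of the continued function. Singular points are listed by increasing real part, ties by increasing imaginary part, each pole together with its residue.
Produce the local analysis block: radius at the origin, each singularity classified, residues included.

Radius of convergence at 0: -5/22 + (1/22)*sqrt(509).
At -6: a pole of order 1; residue -22/1065.
At -5/22 - (1/22)*sqrt(509): a pole of order 1; residue 11/1065 + (1397/542085)*sqrt(509).
At -5/22 + (1/22)*sqrt(509): a pole of order 1; residue 11/1065 - (1397/542085)*sqrt(509).


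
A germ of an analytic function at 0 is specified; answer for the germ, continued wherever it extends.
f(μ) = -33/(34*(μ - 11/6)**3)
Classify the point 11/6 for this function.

The denominator factor μ - 11/6 vanishes at 11/6 and appears to the power 3; the numerator there equals -33/34, nonzero, and no other factor vanishes.
Hence a pole whose order is the multiplicity, 3.

The point is a pole of order 3.


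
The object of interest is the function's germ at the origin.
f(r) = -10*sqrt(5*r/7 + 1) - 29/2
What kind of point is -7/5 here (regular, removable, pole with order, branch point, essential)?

The term (-10)*sqrt(1 - r/(-7/5)) has argument 1 - -7/5/(-7/5) = 0 at -7/5: a square-root (algebraic, two-sheeted) branch point; the remaining terms are analytic or single-valued there.

The point is an algebraic (square-root) branch point.


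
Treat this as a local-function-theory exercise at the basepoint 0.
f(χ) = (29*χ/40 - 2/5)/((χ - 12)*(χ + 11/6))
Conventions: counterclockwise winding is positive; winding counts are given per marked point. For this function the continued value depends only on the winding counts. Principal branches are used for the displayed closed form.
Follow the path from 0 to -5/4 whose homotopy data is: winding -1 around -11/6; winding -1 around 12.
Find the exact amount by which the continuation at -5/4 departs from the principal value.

Continued minus principal equals 0.

The function is rational, hence single-valued: continuing it around any pole returns the same value, so the difference is 0.


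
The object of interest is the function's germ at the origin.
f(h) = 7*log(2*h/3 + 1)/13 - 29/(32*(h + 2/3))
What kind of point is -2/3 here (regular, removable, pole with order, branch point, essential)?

The point is a pole of order 1.

The denominator factor h + 2/3 vanishes at -2/3 and appears to the power 1; the numerator there equals -29/32, nonzero, and no other factor vanishes.
The branch terms are analytic at this point.
Hence a pole whose order is the multiplicity, 1.


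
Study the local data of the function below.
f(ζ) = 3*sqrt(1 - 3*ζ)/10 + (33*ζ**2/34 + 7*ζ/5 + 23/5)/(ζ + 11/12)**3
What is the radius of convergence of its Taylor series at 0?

The radius of convergence is 1/3.

Denominator factor (ζ + 11/12)^3: pole of order 3 at -11/12, modulus 11/12.
Branch term (3/10)*sqrt(1 - ζ/(1/3)): its argument vanishes at ζ = 1/3, a square-root branch point, modulus 1/3.
The radius of convergence is the smallest modulus among the singular points: 1/3.


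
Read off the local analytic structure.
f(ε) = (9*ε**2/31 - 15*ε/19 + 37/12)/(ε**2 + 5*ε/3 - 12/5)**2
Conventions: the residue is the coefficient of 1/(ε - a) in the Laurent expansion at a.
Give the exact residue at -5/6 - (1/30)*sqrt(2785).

The residue is (968319/365473322)*sqrt(2785).

The factor ε**2 + 5*ε/3 - 12/5 splits as (ε - a)(ε - a') with a = -5/6 - (1/30)*sqrt(2785), a' = -5/6 + (1/30)*sqrt(2785). At the order-2 pole a set g(ε) = (ε - a)^2*f(ε) = [9*ε**2/31 - 15*ε/19 + 37/12] / (ε - a')^2.
Order-2 pole: residue = g'(a); g'(-5/6 - (1/30)*sqrt(2785)) = (968319/365473322)*sqrt(2785), so the residue is (968319/365473322)*sqrt(2785).


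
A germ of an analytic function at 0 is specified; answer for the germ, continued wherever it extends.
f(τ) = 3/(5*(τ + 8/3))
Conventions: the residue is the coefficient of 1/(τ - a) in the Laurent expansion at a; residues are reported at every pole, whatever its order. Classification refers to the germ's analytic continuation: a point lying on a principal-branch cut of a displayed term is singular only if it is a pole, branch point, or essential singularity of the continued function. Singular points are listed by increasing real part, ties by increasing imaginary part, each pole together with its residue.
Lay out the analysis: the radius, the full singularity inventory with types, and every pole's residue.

Denominator factor (τ + 8/3): pole of order 1 at -8/3, modulus 8/3.
The radius of convergence is the smallest modulus among the singular points: 8/3.
At the order-1 pole -8/3 set g(τ) = (τ - (-8/3))*f(τ) = 3/5.
Simple pole: residue = g(a) at a = -8/3, which is 3/5.

Radius of convergence at 0: 8/3.
At -8/3: a pole of order 1; residue 3/5.


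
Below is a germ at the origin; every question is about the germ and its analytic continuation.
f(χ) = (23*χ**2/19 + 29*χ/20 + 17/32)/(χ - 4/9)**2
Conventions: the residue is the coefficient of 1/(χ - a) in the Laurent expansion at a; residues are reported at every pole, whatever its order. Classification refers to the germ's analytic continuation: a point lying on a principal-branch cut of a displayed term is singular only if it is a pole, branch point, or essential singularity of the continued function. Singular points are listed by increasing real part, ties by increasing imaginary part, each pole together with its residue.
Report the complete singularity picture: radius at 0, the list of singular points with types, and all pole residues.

Radius of convergence at 0: 4/9.
At 4/9: a pole of order 2; residue 8639/3420.

Denominator factor (χ - 4/9)^2: pole of order 2 at 4/9, modulus 4/9.
The radius of convergence is the smallest modulus among the singular points: 4/9.
At the order-2 pole 4/9 set g(χ) = (χ - (4/9))^2*f(χ) = 23*χ**2/19 + 29*χ/20 + 17/32.
Order-2 pole: residue = g'(a); g'(4/9) = 8639/3420, so the residue is 8639/3420.


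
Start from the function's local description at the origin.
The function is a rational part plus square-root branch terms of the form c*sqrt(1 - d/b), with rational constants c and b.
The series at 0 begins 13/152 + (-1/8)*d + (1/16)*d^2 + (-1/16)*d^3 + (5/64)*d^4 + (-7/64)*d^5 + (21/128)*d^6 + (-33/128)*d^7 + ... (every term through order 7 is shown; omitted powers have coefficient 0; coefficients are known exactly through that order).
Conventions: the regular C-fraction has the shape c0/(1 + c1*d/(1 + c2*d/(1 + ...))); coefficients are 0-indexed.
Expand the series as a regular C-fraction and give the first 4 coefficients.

Taylor coefficients (read off): a_0 = 13/152, a_1 = -1/8, a_2 = 1/16, a_3 = -1/16.
c0 = a_0 = 13/152. Peel one level at a time: if S = 1 + c*d/S' with S'(0) = 1, then c is the d-coefficient of S and S' = c*d/(S - 1).
S_1 = c0/f = 1 + (19/13)*d + (475/338)*d^2 + ...; c1 = 19/13.
S_2 = c1*d/(S_1 - 1) = 1 + (-25/26)*d + (-1/4)*d^2 + ...; c2 = -25/26.
S_3 = c2*d/(S_2 - 1) = 1 + (-13/50)*d + ...; c3 = -13/50.

The regular C-fraction coefficients are [13/152, 19/13, -25/26, -13/50].


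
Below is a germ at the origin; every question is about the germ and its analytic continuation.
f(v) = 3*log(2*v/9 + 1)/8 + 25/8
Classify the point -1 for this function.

The point is a regular point.

There is no denominator, hence no pole anywhere.
Branch term log(1 - v/(-9/2)): argument at -1 is 7/9, nonzero, so -1 is not its branch point (a point on a principal cut is still regular for the continued germ).
So the germ continues analytically to -1.


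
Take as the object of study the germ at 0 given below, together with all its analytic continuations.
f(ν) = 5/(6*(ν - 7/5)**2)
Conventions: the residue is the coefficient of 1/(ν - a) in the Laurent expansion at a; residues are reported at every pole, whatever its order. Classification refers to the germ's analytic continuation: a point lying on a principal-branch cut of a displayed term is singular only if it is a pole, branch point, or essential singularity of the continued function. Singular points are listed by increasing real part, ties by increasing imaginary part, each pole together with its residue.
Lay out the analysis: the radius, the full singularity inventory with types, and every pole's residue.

Radius of convergence at 0: 7/5.
At 7/5: a pole of order 2; residue 0.

Denominator factor (ν - 7/5)^2: pole of order 2 at 7/5, modulus 7/5.
The radius of convergence is the smallest modulus among the singular points: 7/5.
At the order-2 pole 7/5 set g(ν) = (ν - (7/5))^2*f(ν) = 5/6.
Order-2 pole: residue = g'(a); g'(7/5) = 0, so the residue is 0.


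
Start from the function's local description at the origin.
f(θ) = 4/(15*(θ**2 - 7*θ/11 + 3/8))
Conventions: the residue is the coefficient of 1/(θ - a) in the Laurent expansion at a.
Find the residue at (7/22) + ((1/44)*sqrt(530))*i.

The factor θ**2 - 7*θ/11 + 3/8 splits as (θ - a)(θ - a') with a = (7/22) + ((1/44)*sqrt(530))*i, a' = (7/22) - ((1/44)*sqrt(530))*i. At the order-1 pole a set g(θ) = (θ - a)*f(θ) = [4/15] / (θ - a').
Simple pole: residue = g(a) at a = (7/22) + ((1/44)*sqrt(530))*i, which is -((44/3975)*sqrt(530))*i.

The residue is -((44/3975)*sqrt(530))*i.


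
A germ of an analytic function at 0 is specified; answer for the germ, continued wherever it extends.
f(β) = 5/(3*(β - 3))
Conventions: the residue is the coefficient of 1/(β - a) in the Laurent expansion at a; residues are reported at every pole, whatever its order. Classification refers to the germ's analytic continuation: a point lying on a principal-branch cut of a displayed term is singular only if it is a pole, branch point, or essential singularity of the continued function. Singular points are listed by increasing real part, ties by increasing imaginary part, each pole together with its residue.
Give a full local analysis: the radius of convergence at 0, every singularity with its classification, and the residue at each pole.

Radius of convergence at 0: 3.
At 3: a pole of order 1; residue 5/3.

Denominator factor (β - 3): pole of order 1 at 3, modulus 3.
The radius of convergence is the smallest modulus among the singular points: 3.
At the order-1 pole 3 set g(β) = (β - (3))*f(β) = 5/3.
Simple pole: residue = g(a) at a = 3, which is 5/3.


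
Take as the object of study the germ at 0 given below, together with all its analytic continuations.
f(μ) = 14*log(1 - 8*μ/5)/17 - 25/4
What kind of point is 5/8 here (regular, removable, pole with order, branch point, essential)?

The term (14/17)*log(1 - μ/(5/8)) has argument 1 - 5/8/(5/8) = 0 at 5/8: a logarithmic (infinitely-sheeted) branch point; the remaining terms are analytic or single-valued there.

The point is a logarithmic branch point.


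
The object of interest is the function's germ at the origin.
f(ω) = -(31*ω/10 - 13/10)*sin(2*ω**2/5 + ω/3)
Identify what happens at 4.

There is no denominator, hence no pole anywhere.
The factor -sin(2*ω**2/5 + ω/3) is entire.
So the germ continues analytically to 4.

The point is a regular point.


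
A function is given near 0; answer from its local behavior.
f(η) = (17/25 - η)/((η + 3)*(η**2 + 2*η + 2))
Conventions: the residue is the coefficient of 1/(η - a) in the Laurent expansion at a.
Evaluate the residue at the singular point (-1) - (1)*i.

The factor η**2 + 2*η + 2 splits as (η - a)(η - a') with a = (-1) - (1)*i, a' = (-1) + (1)*i. At the order-1 pole a set g(η) = (η - a)*f(η) = [(17/25 - η)/(η + 3)] / (η - a').
Simple pole: residue = g(a) at a = (-1) - (1)*i, which is (-46/125) + (59/250)*i.

The residue is (-46/125) + (59/250)*i.
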